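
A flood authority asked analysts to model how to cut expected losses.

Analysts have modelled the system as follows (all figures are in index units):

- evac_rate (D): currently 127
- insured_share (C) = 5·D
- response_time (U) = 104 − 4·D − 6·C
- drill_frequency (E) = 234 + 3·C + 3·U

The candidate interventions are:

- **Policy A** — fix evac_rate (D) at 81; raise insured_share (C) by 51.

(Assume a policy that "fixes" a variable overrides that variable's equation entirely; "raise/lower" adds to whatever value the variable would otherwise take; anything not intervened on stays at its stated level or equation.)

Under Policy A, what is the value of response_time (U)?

-2956

Policy A (D := 81, C + 51):
  D = 81
  C = 0 + 5·81 (+51 from intervention) = 456
  U = 104 − 4·81 − 6·456 = -2956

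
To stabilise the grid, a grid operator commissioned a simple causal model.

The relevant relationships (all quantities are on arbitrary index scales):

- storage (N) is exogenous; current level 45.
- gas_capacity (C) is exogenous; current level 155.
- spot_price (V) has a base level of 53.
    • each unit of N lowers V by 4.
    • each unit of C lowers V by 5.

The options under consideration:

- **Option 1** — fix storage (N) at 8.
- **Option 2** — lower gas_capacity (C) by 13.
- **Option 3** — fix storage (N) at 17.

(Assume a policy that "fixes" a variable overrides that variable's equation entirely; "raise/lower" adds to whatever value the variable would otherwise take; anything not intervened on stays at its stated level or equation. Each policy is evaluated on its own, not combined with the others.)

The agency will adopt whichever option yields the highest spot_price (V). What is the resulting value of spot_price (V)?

-754

Option 1 (N := 8):
  N = 8
  C = 155
  V = 53 − 4·8 − 5·155 = -754
Option 2 (C − 13):
  N = 45
  C = 155 − 13 = 142
  V = 53 − 4·45 − 5·142 = -837
Option 3 (N := 17):
  N = 17
  C = 155
  V = 53 − 4·17 − 5·155 = -790
Comparing — Option 1: V=-754, Option 2: V=-837, Option 3: V=-790. Highest is -754 (Option 1).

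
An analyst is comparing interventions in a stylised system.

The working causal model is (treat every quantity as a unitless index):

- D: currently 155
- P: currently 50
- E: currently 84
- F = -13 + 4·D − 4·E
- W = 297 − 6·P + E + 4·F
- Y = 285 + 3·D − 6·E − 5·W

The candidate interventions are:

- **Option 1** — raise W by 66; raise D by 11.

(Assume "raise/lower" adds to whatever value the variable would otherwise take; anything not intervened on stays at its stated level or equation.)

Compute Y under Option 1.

Option 1 (W + 66, D + 11):
  D = 155 + 11 = 166
  P = 50
  E = 84
  F = -13 + 4·166 − 4·84 = 315
  W = 297 − 6·50 + 84 + 4·315 (+66 from intervention) = 1407
  Y = 285 + 3·166 − 6·84 − 5·1407 = -6756

-6756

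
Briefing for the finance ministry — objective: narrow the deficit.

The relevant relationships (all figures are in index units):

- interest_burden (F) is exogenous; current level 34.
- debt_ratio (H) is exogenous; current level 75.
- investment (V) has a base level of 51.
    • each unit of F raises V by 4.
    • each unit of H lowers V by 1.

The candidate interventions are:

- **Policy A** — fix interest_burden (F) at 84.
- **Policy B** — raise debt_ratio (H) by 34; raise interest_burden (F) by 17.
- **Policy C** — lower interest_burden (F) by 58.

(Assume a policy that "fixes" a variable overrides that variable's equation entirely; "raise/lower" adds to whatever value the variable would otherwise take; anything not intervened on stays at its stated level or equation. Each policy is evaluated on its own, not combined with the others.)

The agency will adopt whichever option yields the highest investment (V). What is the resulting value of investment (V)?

Policy A (F := 84):
  F = 84
  H = 75
  V = 51 + 4·84 − 75 = 312
Policy B (H + 34, F + 17):
  F = 34 + 17 = 51
  H = 75 + 34 = 109
  V = 51 + 4·51 − 109 = 146
Policy C (F − 58):
  F = 34 − 58 = -24
  H = 75
  V = 51 + 4·(-24) − 75 = -120
Comparing — Policy A: V=312, Policy B: V=146, Policy C: V=-120. Highest is 312 (Policy A).

312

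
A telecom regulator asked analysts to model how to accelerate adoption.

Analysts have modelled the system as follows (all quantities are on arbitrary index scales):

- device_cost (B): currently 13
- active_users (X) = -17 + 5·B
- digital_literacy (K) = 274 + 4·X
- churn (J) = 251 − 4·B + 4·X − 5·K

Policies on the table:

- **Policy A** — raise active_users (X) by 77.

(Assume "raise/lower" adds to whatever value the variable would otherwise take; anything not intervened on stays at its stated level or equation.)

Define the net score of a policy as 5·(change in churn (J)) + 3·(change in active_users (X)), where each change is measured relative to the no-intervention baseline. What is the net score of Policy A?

-5929

Baseline:
  B = 13
  X = -17 + 5·13 = 48
  K = 274 + 4·48 = 466
  J = 251 − 4·13 + 4·48 − 5·466 = -1939
Policy A (X + 77):
  B = 13
  X = -17 + 5·13 (+77 from intervention) = 125
  K = 274 + 4·125 = 774
  J = 251 − 4·13 + 4·125 − 5·774 = -3171
ΔJ = -3171 − (-1939) = -1232; ΔX = 125 − 48 = 77
Score = 5·(-1232) + 3·77 = -5929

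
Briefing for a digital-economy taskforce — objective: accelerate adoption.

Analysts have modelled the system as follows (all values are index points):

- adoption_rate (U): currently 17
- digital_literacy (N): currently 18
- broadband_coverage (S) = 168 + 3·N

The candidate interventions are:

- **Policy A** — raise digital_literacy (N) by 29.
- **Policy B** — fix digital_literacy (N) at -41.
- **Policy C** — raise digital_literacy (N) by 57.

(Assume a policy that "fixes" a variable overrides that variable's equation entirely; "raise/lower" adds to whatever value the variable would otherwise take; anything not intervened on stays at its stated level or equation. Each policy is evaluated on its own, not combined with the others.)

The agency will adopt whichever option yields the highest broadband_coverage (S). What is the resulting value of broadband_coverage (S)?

Policy A (N + 29):
  N = 18 + 29 = 47
  S = 168 + 3·47 = 309
Policy B (N := -41):
  N = -41
  S = 168 + 3·(-41) = 45
Policy C (N + 57):
  N = 18 + 57 = 75
  S = 168 + 3·75 = 393
Comparing — Policy A: S=309, Policy B: S=45, Policy C: S=393. Highest is 393 (Policy C).

393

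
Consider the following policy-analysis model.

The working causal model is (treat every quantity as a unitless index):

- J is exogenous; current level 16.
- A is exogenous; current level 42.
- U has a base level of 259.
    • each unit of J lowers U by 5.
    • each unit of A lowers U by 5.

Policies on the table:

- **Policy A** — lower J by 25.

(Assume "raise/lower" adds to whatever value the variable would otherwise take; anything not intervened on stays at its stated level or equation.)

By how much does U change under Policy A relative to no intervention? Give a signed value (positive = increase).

125

Baseline:
  J = 16
  A = 42
  U = 259 − 5·16 − 5·42 = -31
Policy A (J − 25):
  J = 16 − 25 = -9
  A = 42
  U = 259 − 5·(-9) − 5·42 = 94
Change in U: 94 − (-31) = 125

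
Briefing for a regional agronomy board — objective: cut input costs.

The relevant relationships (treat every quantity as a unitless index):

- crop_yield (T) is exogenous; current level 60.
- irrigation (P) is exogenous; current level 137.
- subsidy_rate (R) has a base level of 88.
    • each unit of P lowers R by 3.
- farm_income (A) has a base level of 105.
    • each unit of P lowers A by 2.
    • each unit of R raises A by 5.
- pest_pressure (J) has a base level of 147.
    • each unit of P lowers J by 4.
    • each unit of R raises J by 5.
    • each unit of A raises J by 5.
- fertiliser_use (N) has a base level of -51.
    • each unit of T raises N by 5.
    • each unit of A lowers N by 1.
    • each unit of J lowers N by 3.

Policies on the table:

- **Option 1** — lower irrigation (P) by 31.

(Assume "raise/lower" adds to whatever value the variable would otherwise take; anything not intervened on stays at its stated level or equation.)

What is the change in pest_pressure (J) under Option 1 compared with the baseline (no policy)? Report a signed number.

Baseline:
  P = 137
  R = 88 − 3·137 = -323
  A = 105 − 2·137 + 5·(-323) = -1784
  J = 147 − 4·137 + 5·(-323) + 5·(-1784) = -10936
Option 1 (P − 31):
  P = 137 − 31 = 106
  R = 88 − 3·106 = -230
  A = 105 − 2·106 + 5·(-230) = -1257
  J = 147 − 4·106 + 5·(-230) + 5·(-1257) = -7712
Change in J: -7712 − (-10936) = 3224

3224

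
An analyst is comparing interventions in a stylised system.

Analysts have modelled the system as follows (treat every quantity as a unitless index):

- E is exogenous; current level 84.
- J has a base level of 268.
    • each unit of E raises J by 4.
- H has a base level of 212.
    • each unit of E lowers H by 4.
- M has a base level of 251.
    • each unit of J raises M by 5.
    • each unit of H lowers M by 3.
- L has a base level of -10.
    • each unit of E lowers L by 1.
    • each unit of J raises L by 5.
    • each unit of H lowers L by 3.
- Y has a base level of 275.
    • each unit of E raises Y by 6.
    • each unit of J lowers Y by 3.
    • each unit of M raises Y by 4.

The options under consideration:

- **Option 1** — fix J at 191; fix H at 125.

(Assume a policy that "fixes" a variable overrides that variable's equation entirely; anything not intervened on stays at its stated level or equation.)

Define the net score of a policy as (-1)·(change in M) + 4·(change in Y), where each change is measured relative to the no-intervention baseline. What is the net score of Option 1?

-37224

Baseline:
  E = 84
  J = 268 + 4·84 = 604
  H = 212 − 4·84 = -124
  M = 251 + 5·604 − 3·(-124) = 3643
  Y = 275 + 6·84 − 3·604 + 4·3643 = 13539
Option 1 (J := 191, H := 125):
  E = 84
  J = 191
  H = 125
  M = 251 + 5·191 − 3·125 = 831
  Y = 275 + 6·84 − 3·191 + 4·831 = 3530
ΔM = 831 − 3643 = -2812; ΔY = 3530 − 13539 = -10009
Score = (-1)·(-2812) + 4·(-10009) = -37224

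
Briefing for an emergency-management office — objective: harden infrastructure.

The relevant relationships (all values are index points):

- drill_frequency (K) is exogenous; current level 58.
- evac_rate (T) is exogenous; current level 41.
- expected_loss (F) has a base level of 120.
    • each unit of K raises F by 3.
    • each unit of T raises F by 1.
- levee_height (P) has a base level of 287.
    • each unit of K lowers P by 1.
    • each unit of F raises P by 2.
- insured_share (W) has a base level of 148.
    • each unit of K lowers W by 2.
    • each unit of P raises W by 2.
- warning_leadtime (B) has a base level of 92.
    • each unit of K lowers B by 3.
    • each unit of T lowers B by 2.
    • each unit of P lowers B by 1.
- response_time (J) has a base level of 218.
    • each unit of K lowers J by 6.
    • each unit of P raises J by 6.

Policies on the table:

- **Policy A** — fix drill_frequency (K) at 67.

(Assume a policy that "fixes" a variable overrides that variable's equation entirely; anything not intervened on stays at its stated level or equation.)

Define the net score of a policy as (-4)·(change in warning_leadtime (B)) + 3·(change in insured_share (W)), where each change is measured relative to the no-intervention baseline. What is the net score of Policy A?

Baseline:
  K = 58
  T = 41
  F = 120 + 3·58 + 41 = 335
  P = 287 − 58 + 2·335 = 899
  W = 148 − 2·58 + 2·899 = 1830
  B = 92 − 3·58 − 2·41 − 899 = -1063
Policy A (K := 67):
  K = 67
  T = 41
  F = 120 + 3·67 + 41 = 362
  P = 287 − 67 + 2·362 = 944
  W = 148 − 2·67 + 2·944 = 1902
  B = 92 − 3·67 − 2·41 − 944 = -1135
ΔB = -1135 − (-1063) = -72; ΔW = 1902 − 1830 = 72
Score = (-4)·(-72) + 3·72 = 504

504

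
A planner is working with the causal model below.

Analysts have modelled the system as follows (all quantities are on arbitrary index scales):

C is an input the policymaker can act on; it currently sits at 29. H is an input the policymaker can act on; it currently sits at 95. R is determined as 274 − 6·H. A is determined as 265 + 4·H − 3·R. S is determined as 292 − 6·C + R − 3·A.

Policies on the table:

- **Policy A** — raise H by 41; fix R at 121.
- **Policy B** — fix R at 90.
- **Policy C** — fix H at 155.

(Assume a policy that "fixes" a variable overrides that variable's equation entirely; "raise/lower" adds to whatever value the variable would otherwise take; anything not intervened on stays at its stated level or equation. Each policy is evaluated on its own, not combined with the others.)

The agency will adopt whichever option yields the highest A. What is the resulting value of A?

Policy A (H + 41, R := 121):
  H = 95 + 41 = 136
  R = 121
  A = 265 + 4·136 − 3·121 = 446
Policy B (R := 90):
  H = 95
  R = 90
  A = 265 + 4·95 − 3·90 = 375
Policy C (H := 155):
  H = 155
  R = 274 − 6·155 = -656
  A = 265 + 4·155 − 3·(-656) = 2853
Comparing — Policy A: A=446, Policy B: A=375, Policy C: A=2853. Highest is 2853 (Policy C).

2853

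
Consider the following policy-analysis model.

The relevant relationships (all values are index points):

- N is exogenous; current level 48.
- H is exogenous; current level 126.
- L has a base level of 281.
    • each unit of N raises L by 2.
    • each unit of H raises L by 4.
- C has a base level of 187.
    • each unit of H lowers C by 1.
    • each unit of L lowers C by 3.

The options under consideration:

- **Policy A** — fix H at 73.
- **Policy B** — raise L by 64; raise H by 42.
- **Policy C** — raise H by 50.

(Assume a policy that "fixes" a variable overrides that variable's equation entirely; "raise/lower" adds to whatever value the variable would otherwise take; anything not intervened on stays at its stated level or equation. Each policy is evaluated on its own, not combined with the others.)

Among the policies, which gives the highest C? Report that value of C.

-1893

Policy A (H := 73):
  N = 48
  H = 73
  L = 281 + 2·48 + 4·73 = 669
  C = 187 − 73 − 3·669 = -1893
Policy B (L + 64, H + 42):
  N = 48
  H = 126 + 42 = 168
  L = 281 + 2·48 + 4·168 (+64 from intervention) = 1113
  C = 187 − 168 − 3·1113 = -3320
Policy C (H + 50):
  N = 48
  H = 126 + 50 = 176
  L = 281 + 2·48 + 4·176 = 1081
  C = 187 − 176 − 3·1081 = -3232
Comparing — Policy A: C=-1893, Policy B: C=-3320, Policy C: C=-3232. Highest is -1893 (Policy A).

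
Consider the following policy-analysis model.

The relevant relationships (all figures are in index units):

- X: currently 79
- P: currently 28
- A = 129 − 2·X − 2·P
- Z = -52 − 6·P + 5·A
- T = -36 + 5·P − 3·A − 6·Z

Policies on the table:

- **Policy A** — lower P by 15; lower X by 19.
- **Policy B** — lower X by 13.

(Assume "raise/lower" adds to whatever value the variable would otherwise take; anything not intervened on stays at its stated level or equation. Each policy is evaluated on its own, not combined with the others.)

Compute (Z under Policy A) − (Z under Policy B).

Policy A (P − 15, X − 19):
  X = 79 − 19 = 60
  P = 28 − 15 = 13
  A = 129 − 2·60 − 2·13 = -17
  Z = -52 − 6·13 + 5·(-17) = -215
Policy B (X − 13):
  X = 79 − 13 = 66
  P = 28
  A = 129 − 2·66 − 2·28 = -59
  Z = -52 − 6·28 + 5·(-59) = -515
Z: -215 − (-515) = 300

300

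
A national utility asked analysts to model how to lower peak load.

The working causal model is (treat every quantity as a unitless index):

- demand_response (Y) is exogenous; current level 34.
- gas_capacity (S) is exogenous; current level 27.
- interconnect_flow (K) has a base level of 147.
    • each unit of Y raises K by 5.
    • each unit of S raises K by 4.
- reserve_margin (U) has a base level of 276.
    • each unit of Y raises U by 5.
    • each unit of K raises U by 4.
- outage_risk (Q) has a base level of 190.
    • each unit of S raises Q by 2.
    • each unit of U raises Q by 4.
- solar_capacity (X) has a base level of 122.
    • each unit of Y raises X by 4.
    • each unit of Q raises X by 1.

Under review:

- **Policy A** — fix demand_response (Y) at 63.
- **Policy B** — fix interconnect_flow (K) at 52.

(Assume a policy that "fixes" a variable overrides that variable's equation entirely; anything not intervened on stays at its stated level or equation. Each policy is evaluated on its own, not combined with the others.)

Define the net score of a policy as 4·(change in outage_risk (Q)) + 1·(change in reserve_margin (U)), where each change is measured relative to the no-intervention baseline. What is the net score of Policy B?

Baseline:
  Y = 34
  S = 27
  K = 147 + 5·34 + 4·27 = 425
  U = 276 + 5·34 + 4·425 = 2146
  Q = 190 + 2·27 + 4·2146 = 8828
Policy B (K := 52):
  Y = 34
  S = 27
  K = 52
  U = 276 + 5·34 + 4·52 = 654
  Q = 190 + 2·27 + 4·654 = 2860
ΔQ = 2860 − 8828 = -5968; ΔU = 654 − 2146 = -1492
Score = 4·(-5968) + 1·(-1492) = -25364

-25364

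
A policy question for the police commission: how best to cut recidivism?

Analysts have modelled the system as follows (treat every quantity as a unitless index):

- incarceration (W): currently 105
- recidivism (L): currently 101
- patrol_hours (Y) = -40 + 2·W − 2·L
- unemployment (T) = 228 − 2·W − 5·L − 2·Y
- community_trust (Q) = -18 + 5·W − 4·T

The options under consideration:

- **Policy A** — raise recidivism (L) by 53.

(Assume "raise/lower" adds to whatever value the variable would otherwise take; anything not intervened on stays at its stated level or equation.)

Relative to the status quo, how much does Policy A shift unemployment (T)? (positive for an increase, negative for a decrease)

Baseline:
  W = 105
  L = 101
  Y = -40 + 2·105 − 2·101 = -32
  T = 228 − 2·105 − 5·101 − 2·(-32) = -423
Policy A (L + 53):
  W = 105
  L = 101 + 53 = 154
  Y = -40 + 2·105 − 2·154 = -138
  T = 228 − 2·105 − 5·154 − 2·(-138) = -476
Change in T: -476 − (-423) = -53

-53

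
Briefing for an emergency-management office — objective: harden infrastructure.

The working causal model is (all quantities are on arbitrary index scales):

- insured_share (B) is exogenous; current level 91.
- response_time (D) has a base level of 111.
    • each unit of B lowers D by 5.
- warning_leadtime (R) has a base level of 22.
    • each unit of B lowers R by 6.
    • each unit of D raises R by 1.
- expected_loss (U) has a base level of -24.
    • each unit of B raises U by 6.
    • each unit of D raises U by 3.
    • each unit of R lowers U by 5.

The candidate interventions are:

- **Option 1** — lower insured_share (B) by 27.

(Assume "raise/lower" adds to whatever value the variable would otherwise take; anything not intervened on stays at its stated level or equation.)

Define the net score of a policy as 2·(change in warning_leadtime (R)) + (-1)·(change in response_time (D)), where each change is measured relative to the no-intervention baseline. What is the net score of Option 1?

Baseline:
  B = 91
  D = 111 − 5·91 = -344
  R = 22 − 6·91 + (-344) = -868
Option 1 (B − 27):
  B = 91 − 27 = 64
  D = 111 − 5·64 = -209
  R = 22 − 6·64 + (-209) = -571
ΔR = -571 − (-868) = 297; ΔD = -209 − (-344) = 135
Score = 2·297 + (-1)·135 = 459

459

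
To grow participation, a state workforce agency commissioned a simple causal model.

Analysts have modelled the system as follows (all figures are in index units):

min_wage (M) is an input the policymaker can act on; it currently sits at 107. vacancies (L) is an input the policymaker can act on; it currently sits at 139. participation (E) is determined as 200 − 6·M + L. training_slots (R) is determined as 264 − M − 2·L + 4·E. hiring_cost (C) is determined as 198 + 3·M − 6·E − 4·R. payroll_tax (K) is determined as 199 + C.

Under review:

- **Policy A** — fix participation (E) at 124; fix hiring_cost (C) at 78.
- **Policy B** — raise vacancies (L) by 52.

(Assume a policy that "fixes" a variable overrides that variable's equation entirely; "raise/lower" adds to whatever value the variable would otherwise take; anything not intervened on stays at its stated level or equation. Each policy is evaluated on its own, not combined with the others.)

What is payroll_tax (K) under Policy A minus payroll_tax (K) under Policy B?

-6863

Policy A (E := 124, C := 78):
  M = 107
  L = 139
  E = 124
  R = 264 − 107 − 2·139 + 4·124 = 375
  C = 78
  K = 199 + 78 = 277
Policy B (L + 52):
  M = 107
  L = 139 + 52 = 191
  E = 200 − 6·107 + 191 = -251
  R = 264 − 107 − 2·191 + 4·(-251) = -1229
  C = 198 + 3·107 − 6·(-251) − 4·(-1229) = 6941
  K = 199 + 6941 = 7140
K: 277 − 7140 = -6863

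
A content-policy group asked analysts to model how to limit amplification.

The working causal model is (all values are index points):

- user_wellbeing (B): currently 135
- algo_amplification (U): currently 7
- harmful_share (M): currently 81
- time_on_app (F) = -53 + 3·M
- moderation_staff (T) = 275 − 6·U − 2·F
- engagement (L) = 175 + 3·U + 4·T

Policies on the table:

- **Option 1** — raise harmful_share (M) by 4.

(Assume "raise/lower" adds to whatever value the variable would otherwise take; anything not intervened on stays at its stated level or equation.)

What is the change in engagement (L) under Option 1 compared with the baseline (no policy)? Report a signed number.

-96

Baseline:
  U = 7
  M = 81
  F = -53 + 3·81 = 190
  T = 275 − 6·7 − 2·190 = -147
  L = 175 + 3·7 + 4·(-147) = -392
Option 1 (M + 4):
  U = 7
  M = 81 + 4 = 85
  F = -53 + 3·85 = 202
  T = 275 − 6·7 − 2·202 = -171
  L = 175 + 3·7 + 4·(-171) = -488
Change in L: -488 − (-392) = -96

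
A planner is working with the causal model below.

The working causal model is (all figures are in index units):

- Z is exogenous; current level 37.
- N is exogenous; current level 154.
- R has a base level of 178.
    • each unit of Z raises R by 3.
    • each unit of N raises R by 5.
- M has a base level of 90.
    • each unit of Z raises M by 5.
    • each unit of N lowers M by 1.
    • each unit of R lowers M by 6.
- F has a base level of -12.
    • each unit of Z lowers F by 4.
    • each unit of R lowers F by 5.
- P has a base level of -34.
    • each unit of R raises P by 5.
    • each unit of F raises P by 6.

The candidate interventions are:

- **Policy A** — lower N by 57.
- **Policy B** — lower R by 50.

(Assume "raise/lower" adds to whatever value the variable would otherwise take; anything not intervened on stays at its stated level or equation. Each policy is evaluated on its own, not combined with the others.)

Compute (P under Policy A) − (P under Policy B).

Policy A (N − 57):
  Z = 37
  N = 154 − 57 = 97
  R = 178 + 3·37 + 5·97 = 774
  F = -12 − 4·37 − 5·774 = -4030
  P = -34 + 5·774 + 6·(-4030) = -20344
Policy B (R − 50):
  Z = 37
  N = 154
  R = 178 + 3·37 + 5·154 (−50 from intervention) = 1009
  F = -12 − 4·37 − 5·1009 = -5205
  P = -34 + 5·1009 + 6·(-5205) = -26219
P: -20344 − (-26219) = 5875

5875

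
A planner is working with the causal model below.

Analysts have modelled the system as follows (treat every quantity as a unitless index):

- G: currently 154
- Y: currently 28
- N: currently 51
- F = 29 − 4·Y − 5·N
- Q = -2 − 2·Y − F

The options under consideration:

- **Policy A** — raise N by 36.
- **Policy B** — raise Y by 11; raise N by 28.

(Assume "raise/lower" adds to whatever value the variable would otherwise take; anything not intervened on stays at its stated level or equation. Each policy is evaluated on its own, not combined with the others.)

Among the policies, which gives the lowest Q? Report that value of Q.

442

Policy A (N + 36):
  Y = 28
  N = 51 + 36 = 87
  F = 29 − 4·28 − 5·87 = -518
  Q = -2 − 2·28 − (-518) = 460
Policy B (Y + 11, N + 28):
  Y = 28 + 11 = 39
  N = 51 + 28 = 79
  F = 29 − 4·39 − 5·79 = -522
  Q = -2 − 2·39 − (-522) = 442
Comparing — Policy A: Q=460, Policy B: Q=442. Lowest is 442 (Policy B).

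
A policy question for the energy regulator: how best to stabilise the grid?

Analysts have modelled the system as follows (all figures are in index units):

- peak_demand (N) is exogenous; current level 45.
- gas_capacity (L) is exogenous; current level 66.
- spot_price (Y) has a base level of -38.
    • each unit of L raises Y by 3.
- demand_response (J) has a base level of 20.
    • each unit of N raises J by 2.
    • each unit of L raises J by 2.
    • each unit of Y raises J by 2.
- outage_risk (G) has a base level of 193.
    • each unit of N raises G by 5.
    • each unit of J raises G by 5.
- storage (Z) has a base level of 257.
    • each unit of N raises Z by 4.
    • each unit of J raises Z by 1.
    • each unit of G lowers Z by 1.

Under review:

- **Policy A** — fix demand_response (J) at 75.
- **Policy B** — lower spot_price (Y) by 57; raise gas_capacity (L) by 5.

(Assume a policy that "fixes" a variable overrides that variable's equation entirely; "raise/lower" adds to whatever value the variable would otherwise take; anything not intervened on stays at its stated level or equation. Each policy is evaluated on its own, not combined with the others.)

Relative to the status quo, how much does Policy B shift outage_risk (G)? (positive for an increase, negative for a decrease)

Baseline:
  N = 45
  L = 66
  Y = -38 + 3·66 = 160
  J = 20 + 2·45 + 2·66 + 2·160 = 562
  G = 193 + 5·45 + 5·562 = 3228
Policy B (Y − 57, L + 5):
  N = 45
  L = 66 + 5 = 71
  Y = -38 + 3·71 (−57 from intervention) = 118
  J = 20 + 2·45 + 2·71 + 2·118 = 488
  G = 193 + 5·45 + 5·488 = 2858
Change in G: 2858 − 3228 = -370

-370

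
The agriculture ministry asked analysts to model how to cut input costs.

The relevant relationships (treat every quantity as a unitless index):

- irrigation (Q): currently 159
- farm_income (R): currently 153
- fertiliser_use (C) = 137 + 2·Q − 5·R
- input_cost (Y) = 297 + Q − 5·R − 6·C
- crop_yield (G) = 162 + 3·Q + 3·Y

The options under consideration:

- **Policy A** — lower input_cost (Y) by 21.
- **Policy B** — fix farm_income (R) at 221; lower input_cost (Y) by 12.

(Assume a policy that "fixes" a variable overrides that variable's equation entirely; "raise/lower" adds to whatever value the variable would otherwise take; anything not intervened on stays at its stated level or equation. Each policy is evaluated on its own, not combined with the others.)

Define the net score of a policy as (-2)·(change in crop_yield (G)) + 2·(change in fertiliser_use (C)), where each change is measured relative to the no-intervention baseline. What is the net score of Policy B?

Baseline:
  Q = 159
  R = 153
  C = 137 + 2·159 − 5·153 = -310
  Y = 297 + 159 − 5·153 − 6·(-310) = 1551
  G = 162 + 3·159 + 3·1551 = 5292
Policy B (R := 221, Y − 12):
  Q = 159
  R = 221
  C = 137 + 2·159 − 5·221 = -650
  Y = 297 + 159 − 5·221 − 6·(-650) (−12 from intervention) = 3239
  G = 162 + 3·159 + 3·3239 = 10356
ΔG = 10356 − 5292 = 5064; ΔC = -650 − (-310) = -340
Score = (-2)·5064 + 2·(-340) = -10808

-10808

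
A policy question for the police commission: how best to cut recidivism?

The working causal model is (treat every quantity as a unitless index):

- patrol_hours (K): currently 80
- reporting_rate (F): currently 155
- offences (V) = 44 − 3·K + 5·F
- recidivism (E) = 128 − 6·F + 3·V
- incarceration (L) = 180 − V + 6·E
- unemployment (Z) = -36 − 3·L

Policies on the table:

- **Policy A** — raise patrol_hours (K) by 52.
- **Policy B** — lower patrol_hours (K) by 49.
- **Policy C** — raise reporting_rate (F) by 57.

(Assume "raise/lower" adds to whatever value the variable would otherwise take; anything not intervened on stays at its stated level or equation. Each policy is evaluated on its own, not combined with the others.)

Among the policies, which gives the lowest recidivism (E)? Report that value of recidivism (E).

467

Policy A (K + 52):
  K = 80 + 52 = 132
  F = 155
  V = 44 − 3·132 + 5·155 = 423
  E = 128 − 6·155 + 3·423 = 467
Policy B (K − 49):
  K = 80 − 49 = 31
  F = 155
  V = 44 − 3·31 + 5·155 = 726
  E = 128 − 6·155 + 3·726 = 1376
Policy C (F + 57):
  K = 80
  F = 155 + 57 = 212
  V = 44 − 3·80 + 5·212 = 864
  E = 128 − 6·212 + 3·864 = 1448
Comparing — Policy A: E=467, Policy B: E=1376, Policy C: E=1448. Lowest is 467 (Policy A).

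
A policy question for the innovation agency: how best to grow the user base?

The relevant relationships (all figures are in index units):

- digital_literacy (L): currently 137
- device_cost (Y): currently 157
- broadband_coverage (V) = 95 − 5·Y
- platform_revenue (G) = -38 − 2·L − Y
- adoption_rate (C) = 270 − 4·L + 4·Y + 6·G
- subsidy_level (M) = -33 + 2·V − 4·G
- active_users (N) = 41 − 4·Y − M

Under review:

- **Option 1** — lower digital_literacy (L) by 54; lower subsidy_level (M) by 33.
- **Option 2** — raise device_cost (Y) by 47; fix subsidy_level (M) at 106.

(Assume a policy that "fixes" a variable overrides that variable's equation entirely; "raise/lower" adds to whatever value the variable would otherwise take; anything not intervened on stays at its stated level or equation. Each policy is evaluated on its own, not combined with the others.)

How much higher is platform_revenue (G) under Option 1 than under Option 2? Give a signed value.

Option 1 (L − 54, M − 33):
  L = 137 − 54 = 83
  Y = 157
  G = -38 − 2·83 − 157 = -361
Option 2 (Y + 47, M := 106):
  L = 137
  Y = 157 + 47 = 204
  G = -38 − 2·137 − 204 = -516
G: -361 − (-516) = 155

155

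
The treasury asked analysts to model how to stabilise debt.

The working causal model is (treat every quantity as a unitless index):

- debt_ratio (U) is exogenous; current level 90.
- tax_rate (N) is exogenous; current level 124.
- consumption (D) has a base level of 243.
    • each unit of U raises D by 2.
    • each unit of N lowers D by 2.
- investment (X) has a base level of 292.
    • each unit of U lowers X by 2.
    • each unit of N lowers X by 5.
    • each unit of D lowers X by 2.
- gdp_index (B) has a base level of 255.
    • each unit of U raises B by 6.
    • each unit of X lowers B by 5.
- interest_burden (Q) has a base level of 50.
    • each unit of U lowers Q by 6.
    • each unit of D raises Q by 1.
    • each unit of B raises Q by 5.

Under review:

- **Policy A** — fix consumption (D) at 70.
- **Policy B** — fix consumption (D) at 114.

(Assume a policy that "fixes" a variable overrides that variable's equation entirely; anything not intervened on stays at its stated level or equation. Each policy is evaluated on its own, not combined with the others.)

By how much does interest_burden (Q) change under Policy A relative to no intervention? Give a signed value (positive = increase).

-5355

Baseline:
  U = 90
  N = 124
  D = 243 + 2·90 − 2·124 = 175
  X = 292 − 2·90 − 5·124 − 2·175 = -858
  B = 255 + 6·90 − 5·(-858) = 5085
  Q = 50 − 6·90 + 175 + 5·5085 = 25110
Policy A (D := 70):
  U = 90
  N = 124
  D = 70
  X = 292 − 2·90 − 5·124 − 2·70 = -648
  B = 255 + 6·90 − 5·(-648) = 4035
  Q = 50 − 6·90 + 70 + 5·4035 = 19755
Change in Q: 19755 − 25110 = -5355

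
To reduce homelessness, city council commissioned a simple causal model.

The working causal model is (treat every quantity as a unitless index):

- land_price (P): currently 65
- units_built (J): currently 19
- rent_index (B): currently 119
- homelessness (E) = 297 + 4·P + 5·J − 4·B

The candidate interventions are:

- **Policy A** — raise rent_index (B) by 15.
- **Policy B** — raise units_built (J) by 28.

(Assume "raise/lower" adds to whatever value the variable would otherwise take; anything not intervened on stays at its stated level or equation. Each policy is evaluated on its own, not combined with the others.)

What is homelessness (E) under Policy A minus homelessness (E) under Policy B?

Policy A (B + 15):
  P = 65
  J = 19
  B = 119 + 15 = 134
  E = 297 + 4·65 + 5·19 − 4·134 = 116
Policy B (J + 28):
  P = 65
  J = 19 + 28 = 47
  B = 119
  E = 297 + 4·65 + 5·47 − 4·119 = 316
E: 116 − 316 = -200

-200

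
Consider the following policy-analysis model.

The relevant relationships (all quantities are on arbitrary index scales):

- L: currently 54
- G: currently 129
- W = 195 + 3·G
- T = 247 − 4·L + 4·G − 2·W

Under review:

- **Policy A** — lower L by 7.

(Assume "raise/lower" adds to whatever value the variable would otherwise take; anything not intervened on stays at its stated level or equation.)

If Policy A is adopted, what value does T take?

-589

Policy A (L − 7):
  L = 54 − 7 = 47
  G = 129
  W = 195 + 3·129 = 582
  T = 247 − 4·47 + 4·129 − 2·582 = -589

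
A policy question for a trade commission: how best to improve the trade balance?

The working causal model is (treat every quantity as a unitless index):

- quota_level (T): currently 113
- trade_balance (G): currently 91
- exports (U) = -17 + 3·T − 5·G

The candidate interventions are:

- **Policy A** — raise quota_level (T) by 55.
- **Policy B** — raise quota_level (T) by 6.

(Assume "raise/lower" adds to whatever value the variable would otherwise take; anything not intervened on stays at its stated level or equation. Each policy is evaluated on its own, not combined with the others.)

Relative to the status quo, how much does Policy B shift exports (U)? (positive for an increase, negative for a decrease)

18

Baseline:
  T = 113
  G = 91
  U = -17 + 3·113 − 5·91 = -133
Policy B (T + 6):
  T = 113 + 6 = 119
  G = 91
  U = -17 + 3·119 − 5·91 = -115
Change in U: -115 − (-133) = 18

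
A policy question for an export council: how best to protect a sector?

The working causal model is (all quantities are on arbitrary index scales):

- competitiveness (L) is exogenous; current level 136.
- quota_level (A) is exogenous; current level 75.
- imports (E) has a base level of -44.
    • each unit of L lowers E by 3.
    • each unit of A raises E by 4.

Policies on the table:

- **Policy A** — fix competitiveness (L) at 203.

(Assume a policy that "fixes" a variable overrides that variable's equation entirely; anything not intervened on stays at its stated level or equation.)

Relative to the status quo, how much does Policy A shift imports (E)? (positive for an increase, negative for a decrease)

-201

Baseline:
  L = 136
  A = 75
  E = -44 − 3·136 + 4·75 = -152
Policy A (L := 203):
  L = 203
  A = 75
  E = -44 − 3·203 + 4·75 = -353
Change in E: -353 − (-152) = -201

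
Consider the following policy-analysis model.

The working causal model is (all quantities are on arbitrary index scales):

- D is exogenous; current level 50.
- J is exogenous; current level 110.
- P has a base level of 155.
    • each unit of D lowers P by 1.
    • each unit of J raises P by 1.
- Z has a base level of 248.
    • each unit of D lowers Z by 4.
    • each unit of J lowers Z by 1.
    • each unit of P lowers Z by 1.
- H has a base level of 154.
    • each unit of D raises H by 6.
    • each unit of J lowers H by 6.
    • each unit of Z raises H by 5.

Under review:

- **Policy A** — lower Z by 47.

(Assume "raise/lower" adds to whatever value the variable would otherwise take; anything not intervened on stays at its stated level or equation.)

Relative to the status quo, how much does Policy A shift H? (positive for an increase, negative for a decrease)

-235

Baseline:
  D = 50
  J = 110
  P = 155 − 50 + 110 = 215
  Z = 248 − 4·50 − 110 − 215 = -277
  H = 154 + 6·50 − 6·110 + 5·(-277) = -1591
Policy A (Z − 47):
  D = 50
  J = 110
  P = 155 − 50 + 110 = 215
  Z = 248 − 4·50 − 110 − 215 (−47 from intervention) = -324
  H = 154 + 6·50 − 6·110 + 5·(-324) = -1826
Change in H: -1826 − (-1591) = -235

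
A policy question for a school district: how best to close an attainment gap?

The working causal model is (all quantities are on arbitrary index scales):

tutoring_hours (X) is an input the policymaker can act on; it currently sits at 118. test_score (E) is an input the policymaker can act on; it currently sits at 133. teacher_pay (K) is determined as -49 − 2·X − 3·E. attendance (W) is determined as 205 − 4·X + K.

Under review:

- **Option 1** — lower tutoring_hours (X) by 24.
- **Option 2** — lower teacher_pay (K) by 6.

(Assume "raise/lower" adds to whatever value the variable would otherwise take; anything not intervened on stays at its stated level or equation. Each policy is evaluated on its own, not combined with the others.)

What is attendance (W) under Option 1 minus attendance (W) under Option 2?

150

Option 1 (X − 24):
  X = 118 − 24 = 94
  E = 133
  K = -49 − 2·94 − 3·133 = -636
  W = 205 − 4·94 + (-636) = -807
Option 2 (K − 6):
  X = 118
  E = 133
  K = -49 − 2·118 − 3·133 (−6 from intervention) = -690
  W = 205 − 4·118 + (-690) = -957
W: -807 − (-957) = 150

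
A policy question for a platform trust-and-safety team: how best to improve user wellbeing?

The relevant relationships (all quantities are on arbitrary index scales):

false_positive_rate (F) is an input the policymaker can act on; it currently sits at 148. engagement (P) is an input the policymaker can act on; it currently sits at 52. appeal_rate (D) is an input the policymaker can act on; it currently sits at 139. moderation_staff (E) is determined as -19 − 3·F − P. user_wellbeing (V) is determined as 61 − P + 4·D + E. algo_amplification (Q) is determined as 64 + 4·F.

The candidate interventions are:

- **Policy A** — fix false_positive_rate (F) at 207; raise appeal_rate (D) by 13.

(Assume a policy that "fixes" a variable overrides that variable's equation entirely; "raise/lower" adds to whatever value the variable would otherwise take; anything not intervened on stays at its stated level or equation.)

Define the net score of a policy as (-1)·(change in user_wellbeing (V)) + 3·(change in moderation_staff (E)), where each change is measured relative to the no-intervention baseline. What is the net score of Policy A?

-406

Baseline:
  F = 148
  P = 52
  D = 139
  E = -19 − 3·148 − 52 = -515
  V = 61 − 52 + 4·139 + (-515) = 50
Policy A (F := 207, D + 13):
  F = 207
  P = 52
  D = 139 + 13 = 152
  E = -19 − 3·207 − 52 = -692
  V = 61 − 52 + 4·152 + (-692) = -75
ΔV = -75 − 50 = -125; ΔE = -692 − (-515) = -177
Score = (-1)·(-125) + 3·(-177) = -406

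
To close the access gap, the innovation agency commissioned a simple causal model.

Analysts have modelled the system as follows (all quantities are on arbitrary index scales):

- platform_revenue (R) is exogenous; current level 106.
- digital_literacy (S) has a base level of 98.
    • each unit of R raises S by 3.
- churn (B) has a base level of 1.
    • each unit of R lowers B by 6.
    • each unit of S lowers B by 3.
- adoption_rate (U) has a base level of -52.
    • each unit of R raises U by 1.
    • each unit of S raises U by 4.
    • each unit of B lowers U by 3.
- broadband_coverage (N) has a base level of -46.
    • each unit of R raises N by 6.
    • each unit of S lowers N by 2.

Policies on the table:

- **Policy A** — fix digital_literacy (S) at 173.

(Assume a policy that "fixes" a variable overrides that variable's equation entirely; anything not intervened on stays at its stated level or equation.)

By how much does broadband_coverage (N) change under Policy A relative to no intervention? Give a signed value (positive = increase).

486

Baseline:
  R = 106
  S = 98 + 3·106 = 416
  N = -46 + 6·106 − 2·416 = -242
Policy A (S := 173):
  R = 106
  S = 173
  N = -46 + 6·106 − 2·173 = 244
Change in N: 244 − (-242) = 486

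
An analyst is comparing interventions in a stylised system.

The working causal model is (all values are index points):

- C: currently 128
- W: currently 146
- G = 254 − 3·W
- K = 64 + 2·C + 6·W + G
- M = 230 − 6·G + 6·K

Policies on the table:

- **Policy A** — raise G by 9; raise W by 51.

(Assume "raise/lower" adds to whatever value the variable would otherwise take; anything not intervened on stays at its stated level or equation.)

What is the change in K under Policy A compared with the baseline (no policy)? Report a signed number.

Baseline:
  C = 128
  W = 146
  G = 254 − 3·146 = -184
  K = 64 + 2·128 + 6·146 + (-184) = 1012
Policy A (G + 9, W + 51):
  C = 128
  W = 146 + 51 = 197
  G = 254 − 3·197 (+9 from intervention) = -328
  K = 64 + 2·128 + 6·197 + (-328) = 1174
Change in K: 1174 − 1012 = 162

162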